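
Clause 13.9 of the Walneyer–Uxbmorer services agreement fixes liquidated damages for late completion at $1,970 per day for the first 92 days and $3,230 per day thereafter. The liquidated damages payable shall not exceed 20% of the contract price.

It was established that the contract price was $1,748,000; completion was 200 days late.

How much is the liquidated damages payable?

First 92 days: 92 × $1,970 = $181,240
Remaining days: (200 − 92) × $3,230 = $348,840
Accrued per-day damages: $181,240 + $348,840 = $530,080
Cap: 20% of $1,748,000 = $349,600
Cap at $349,600: $530,080 exceeds the cap → $349,600

$349,600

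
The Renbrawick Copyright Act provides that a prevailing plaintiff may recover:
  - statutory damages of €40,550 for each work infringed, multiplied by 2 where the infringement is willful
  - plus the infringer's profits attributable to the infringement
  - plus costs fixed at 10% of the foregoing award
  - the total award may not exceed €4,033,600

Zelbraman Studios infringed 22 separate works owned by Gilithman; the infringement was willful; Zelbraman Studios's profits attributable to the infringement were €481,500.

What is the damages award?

Statutory damages: 22 × €40,550 = €892,100
Doubled: 2 × €892,100 = €1,784,200
Combined award: €1,784,200 + €481,500 = €2,265,700
Costs: 10% of €2,265,700 = €226,570
Award plus costs: €2,265,700 + €226,570 = €2,492,270
Cap at €4,033,600: €2,492,270 is within the cap, no reduction.

Award: €2,492,270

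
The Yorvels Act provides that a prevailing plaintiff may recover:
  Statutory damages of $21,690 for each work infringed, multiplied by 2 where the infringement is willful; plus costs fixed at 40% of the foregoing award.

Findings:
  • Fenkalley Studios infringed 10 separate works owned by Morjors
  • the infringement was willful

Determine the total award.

$607,320

Statutory damages: 10 × $21,690 = $216,900
Doubled: 2 × $216,900 = $433,800
Costs: 40% of $433,800 = $173,520
Award plus costs: $433,800 + $173,520 = $607,320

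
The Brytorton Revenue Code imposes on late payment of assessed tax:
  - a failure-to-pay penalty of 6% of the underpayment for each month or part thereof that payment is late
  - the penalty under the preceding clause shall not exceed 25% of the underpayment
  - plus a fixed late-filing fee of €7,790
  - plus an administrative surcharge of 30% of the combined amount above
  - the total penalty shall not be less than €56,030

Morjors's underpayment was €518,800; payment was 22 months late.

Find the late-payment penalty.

Penalty: €178,737

Accrued rate: 6% × 22 = 132%, capped at 25% → 25%
Failure-to-pay penalty: 25% of €518,800 = €129,700
Penalty before surcharge: €129,700 + €7,790 = €137,490
Administrative surcharge: 30% of €137,490 = €41,247
Total penalty: €137,490 + €41,247 = €178,737
Minimum €56,030: €178,737 meets the minimum, no increase.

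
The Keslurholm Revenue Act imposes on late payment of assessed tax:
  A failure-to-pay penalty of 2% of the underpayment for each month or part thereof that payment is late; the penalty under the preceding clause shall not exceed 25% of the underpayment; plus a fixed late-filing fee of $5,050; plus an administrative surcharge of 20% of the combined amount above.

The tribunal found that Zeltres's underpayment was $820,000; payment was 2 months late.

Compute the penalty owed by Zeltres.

$45,420

Accrued rate: 2% × 2 = 4%, capped at 25% → 4%
Failure-to-pay penalty: 4% of $820,000 = $32,800
Penalty before surcharge: $32,800 + $5,050 = $37,850
Administrative surcharge: 20% of $37,850 = $7,570
Total penalty: $37,850 + $7,570 = $45,420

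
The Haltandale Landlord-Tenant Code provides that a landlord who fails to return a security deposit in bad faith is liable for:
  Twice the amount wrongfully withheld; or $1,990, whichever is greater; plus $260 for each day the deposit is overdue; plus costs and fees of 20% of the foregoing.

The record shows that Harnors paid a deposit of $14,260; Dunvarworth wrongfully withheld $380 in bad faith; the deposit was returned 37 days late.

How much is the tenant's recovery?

$13,932

Doubled: 2 × $380 = $760
Minimum $1,990: $760 is below the minimum → $1,990
Late-return penalty: 37 × $260 = $9,620
Damages plus late penalty: $1,990 + $9,620 = $11,610
Costs and fees: 20% of $11,610 = $2,322
Total recovery: $11,610 + $2,322 = $13,932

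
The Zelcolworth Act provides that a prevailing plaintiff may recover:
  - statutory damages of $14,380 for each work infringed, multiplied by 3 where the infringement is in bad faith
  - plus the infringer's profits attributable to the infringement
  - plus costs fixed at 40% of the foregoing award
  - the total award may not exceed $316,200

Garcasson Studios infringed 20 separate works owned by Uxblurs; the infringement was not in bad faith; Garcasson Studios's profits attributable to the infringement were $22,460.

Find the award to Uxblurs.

Statutory damages: 20 × $14,380 = $287,600
Infringement not in bad faith: no ×3 enhancement.
Combined award: $287,600 + $22,460 = $310,060
Costs: 40% of $310,060 = $124,024
Award plus costs: $310,060 + $124,024 = $434,084
Cap at $316,200: $434,084 exceeds the cap → $316,200

$316,200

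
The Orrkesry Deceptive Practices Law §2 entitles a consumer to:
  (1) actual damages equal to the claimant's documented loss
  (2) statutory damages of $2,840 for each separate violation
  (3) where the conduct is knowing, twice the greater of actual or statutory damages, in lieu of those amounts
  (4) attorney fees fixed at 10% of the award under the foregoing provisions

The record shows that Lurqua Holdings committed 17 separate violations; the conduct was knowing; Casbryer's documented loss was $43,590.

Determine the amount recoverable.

Statutory damages: 17 × $2,840 = $48,280
Greater of actual damages ($43,590) or statutory damages ($48,280): $48,280
Doubled: 2 × $48,280 = $96,560
Attorney fees: 10% of $96,560 = $9,656
Total recovery: $96,560 + $9,656 = $106,216

$106,216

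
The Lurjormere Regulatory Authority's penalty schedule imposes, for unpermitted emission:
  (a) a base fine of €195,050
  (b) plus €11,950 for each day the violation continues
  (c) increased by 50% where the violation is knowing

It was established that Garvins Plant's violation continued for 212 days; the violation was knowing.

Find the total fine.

Per-day component: 212 × €11,950 = €2,533,400
Base plus per-day: €195,050 + €2,533,400 = €2,728,450
Enhancement: 50% of €2,728,450 = €1,364,225
Enhanced fine: €2,728,450 + €1,364,225 = €4,092,675

€4,092,675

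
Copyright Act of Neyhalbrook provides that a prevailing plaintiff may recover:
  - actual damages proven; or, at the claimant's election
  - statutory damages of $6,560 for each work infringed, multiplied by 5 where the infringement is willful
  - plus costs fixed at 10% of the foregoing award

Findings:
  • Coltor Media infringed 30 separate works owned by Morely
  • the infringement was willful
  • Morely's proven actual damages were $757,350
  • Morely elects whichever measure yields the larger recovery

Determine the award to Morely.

$1,082,400

Statutory damages: 30 × $6,560 = $196,800
Multiplied by 5: 5 × $196,800 = $984,000
Greater of actual damages ($757,350) or enhanced statutory damages ($984,000): $984,000
Costs: 10% of $984,000 = $98,400
Award plus costs: $984,000 + $98,400 = $1,082,400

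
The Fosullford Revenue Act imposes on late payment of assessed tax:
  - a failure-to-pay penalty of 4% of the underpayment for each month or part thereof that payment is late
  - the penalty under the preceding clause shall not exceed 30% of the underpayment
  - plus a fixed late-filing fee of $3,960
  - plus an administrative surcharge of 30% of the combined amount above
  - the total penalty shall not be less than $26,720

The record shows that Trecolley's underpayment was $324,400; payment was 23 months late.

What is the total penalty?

$131,664

Accrued rate: 4% × 23 = 92%, capped at 30% → 30%
Failure-to-pay penalty: 30% of $324,400 = $97,320
Penalty before surcharge: $97,320 + $3,960 = $101,280
Administrative surcharge: 30% of $101,280 = $30,384
Total penalty: $101,280 + $30,384 = $131,664
Minimum $26,720: $131,664 meets the minimum, no increase.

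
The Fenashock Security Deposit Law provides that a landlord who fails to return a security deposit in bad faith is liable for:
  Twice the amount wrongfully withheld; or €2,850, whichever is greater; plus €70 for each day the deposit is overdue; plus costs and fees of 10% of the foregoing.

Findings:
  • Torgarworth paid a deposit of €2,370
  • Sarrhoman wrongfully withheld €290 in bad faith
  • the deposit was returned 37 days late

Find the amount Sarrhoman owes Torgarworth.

€5,984

Doubled: 2 × €290 = €580
Minimum €2,850: €580 is below the minimum → €2,850
Late-return penalty: 37 × €70 = €2,590
Damages plus late penalty: €2,850 + €2,590 = €5,440
Costs and fees: 10% of €5,440 = €544
Total recovery: €5,440 + €544 = €5,984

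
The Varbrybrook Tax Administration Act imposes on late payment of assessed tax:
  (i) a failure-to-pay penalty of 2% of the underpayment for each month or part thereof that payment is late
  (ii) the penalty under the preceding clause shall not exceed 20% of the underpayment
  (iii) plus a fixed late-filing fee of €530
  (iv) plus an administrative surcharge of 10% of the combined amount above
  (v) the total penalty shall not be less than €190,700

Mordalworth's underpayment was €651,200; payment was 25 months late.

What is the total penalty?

€190,700

Accrued rate: 2% × 25 = 50%, capped at 20% → 20%
Failure-to-pay penalty: 20% of €651,200 = €130,240
Penalty before surcharge: €130,240 + €530 = €130,770
Administrative surcharge: 10% of €130,770 = €13,077
Total penalty: €130,770 + €13,077 = €143,847
Minimum €190,700: €143,847 is below the minimum → €190,700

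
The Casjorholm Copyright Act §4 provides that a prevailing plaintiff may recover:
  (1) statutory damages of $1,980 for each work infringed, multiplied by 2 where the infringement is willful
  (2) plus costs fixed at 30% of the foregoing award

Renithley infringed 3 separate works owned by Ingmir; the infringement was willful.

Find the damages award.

$15,444

Statutory damages: 3 × $1,980 = $5,940
Doubled: 2 × $5,940 = $11,880
Costs: 30% of $11,880 = $3,564
Award plus costs: $11,880 + $3,564 = $15,444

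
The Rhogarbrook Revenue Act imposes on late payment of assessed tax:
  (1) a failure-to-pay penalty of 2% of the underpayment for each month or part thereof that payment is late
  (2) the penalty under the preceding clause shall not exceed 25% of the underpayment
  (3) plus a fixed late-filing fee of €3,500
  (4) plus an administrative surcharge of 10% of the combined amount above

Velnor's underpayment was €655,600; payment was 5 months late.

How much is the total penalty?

Penalty: €75,966

Accrued rate: 2% × 5 = 10%, capped at 25% → 10%
Failure-to-pay penalty: 10% of €655,600 = €65,560
Penalty before surcharge: €65,560 + €3,500 = €69,060
Administrative surcharge: 10% of €69,060 = €6,906
Total penalty: €69,060 + €6,906 = €75,966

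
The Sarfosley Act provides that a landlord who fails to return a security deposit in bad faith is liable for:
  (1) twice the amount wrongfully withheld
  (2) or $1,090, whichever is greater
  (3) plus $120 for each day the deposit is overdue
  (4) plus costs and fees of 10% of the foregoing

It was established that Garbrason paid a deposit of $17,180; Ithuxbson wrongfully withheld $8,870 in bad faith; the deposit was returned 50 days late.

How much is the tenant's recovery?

Doubled: 2 × $8,870 = $17,740
Minimum $1,090: $17,740 meets the minimum, no increase.
Late-return penalty: 50 × $120 = $6,000
Damages plus late penalty: $17,740 + $6,000 = $23,740
Costs and fees: 10% of $23,740 = $2,374
Total recovery: $23,740 + $2,374 = $26,114

$26,114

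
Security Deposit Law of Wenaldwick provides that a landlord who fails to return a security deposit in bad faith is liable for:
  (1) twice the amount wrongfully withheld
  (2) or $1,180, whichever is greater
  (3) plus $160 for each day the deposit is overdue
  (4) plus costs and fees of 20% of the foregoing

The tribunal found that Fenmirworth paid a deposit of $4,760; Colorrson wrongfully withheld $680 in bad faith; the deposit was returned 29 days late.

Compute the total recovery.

Doubled: 2 × $680 = $1,360
Minimum $1,180: $1,360 meets the minimum, no increase.
Late-return penalty: 29 × $160 = $4,640
Damages plus late penalty: $1,360 + $4,640 = $6,000
Costs and fees: 20% of $6,000 = $1,200
Total recovery: $6,000 + $1,200 = $7,200

$7,200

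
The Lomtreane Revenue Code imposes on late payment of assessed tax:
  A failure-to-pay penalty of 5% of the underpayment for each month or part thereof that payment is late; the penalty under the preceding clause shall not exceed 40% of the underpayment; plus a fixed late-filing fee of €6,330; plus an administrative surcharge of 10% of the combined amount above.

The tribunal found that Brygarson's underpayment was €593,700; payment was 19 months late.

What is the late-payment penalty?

Accrued rate: 5% × 19 = 95%, capped at 40% → 40%
Failure-to-pay penalty: 40% of €593,700 = €237,480
Penalty before surcharge: €237,480 + €6,330 = €243,810
Administrative surcharge: 10% of €243,810 = €24,381
Total penalty: €243,810 + €24,381 = €268,191

€268,191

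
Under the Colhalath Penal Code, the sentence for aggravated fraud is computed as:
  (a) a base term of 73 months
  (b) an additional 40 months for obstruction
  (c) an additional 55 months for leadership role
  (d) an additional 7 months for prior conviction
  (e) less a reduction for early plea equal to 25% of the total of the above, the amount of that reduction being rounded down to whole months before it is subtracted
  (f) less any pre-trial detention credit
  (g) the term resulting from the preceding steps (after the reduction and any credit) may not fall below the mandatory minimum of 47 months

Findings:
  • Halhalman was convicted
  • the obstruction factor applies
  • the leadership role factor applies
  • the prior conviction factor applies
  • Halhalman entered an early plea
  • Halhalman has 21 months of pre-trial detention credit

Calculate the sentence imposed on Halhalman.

111 months

Obstruction enhancement: +40 months
Leadership role enhancement: +55 months
Prior conviction enhancement: +7 months
Adjusted term: 73 months + 40 months + 55 months + 7 months = 175 months
Early plea reduction: 25% of 175 months = 43 months (rounded down)
After reduction: 175 − 43 = 132 months
Less pre-trial detention credit: 132 months − 21 months = 111 months
Minimum 47 months: 111 months meets the minimum, no increase.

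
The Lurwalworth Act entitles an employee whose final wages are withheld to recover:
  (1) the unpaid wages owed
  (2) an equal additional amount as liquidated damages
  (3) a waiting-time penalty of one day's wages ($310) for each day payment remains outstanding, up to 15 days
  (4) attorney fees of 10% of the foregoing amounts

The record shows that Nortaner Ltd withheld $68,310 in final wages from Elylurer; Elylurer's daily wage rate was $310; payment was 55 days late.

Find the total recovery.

Liquidated damages (equal amount): $68,310
Penalty days: min(55, 15) = 15
Waiting-time penalty: 15 × $310 = $4,650
Subtotal: $68,310 + $68,310 + $4,650 = $141,270
Attorney fees: 10% of $141,270 = $14,127
Total award: $141,270 + $14,127 = $155,397

$155,397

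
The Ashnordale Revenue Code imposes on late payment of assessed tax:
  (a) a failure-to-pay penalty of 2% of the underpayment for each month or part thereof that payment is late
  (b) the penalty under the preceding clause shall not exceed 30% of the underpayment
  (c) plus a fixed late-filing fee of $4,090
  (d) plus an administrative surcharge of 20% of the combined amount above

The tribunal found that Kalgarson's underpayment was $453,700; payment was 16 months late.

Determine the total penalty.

$168,240

Accrued rate: 2% × 16 = 32%, capped at 30% → 30%
Failure-to-pay penalty: 30% of $453,700 = $136,110
Penalty before surcharge: $136,110 + $4,090 = $140,200
Administrative surcharge: 20% of $140,200 = $28,040
Total penalty: $140,200 + $28,040 = $168,240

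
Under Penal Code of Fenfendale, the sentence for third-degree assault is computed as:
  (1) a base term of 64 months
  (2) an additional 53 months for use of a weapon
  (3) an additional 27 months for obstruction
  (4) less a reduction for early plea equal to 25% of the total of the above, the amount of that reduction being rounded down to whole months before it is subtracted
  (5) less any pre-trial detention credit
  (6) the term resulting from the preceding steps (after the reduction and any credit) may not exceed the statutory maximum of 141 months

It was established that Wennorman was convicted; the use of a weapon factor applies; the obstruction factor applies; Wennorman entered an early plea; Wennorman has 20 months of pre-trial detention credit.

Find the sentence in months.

Use of a weapon enhancement: +53 months
Obstruction enhancement: +27 months
Adjusted term: 64 months + 53 months + 27 months = 144 months
Early plea reduction: 25% of 144 months = 36 months (rounded down)
After reduction: 144 − 36 = 108 months
Less pre-trial detention credit: 108 months − 20 months = 88 months
Cap at 141 months: 88 months is within the cap, no reduction.

Sentence: 88 months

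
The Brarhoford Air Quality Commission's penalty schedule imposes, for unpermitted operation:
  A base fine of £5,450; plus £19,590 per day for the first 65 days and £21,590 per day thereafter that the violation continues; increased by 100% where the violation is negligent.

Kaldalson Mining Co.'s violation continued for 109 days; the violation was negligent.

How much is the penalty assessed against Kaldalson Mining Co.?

First 65 days: 65 × £19,590 = £1,273,350
Remaining days: (109 − 65) × £21,590 = £949,960
Per-day component: £1,273,350 + £949,960 = £2,223,310
Base plus per-day: £5,450 + £2,223,310 = £2,228,760
Enhancement: 100% of £2,228,760 = £2,228,760
Enhanced fine: £2,228,760 + £2,228,760 = £4,457,520

Civil penalty: £4,457,520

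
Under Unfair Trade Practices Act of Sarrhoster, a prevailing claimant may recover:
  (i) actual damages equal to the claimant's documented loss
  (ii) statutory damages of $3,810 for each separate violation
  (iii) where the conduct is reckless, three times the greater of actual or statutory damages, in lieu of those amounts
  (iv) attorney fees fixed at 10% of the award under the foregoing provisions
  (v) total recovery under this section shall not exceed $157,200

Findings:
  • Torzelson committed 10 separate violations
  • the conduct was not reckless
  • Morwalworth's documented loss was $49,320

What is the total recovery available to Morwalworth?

Statutory damages: 10 × $3,810 = $38,100
Conduct not reckless: the in-lieu enhancement does not apply.
Actual plus statutory damages: $49,320 + $38,100 = $87,420
Attorney fees: 10% of $87,420 = $8,742
Total before cap: $87,420 + $8,742 = $96,162
Cap at $157,200: $96,162 is within the cap, no reduction.

$96,162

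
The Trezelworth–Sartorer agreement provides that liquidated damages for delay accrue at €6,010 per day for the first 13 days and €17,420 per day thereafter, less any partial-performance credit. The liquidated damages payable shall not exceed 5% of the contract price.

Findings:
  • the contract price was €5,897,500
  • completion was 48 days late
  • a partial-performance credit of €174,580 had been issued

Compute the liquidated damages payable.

First 13 days: 13 × €6,010 = €78,130
Remaining days: (48 − 13) × €17,420 = €609,700
Accrued per-day damages: €78,130 + €609,700 = €687,830
Less partial-performance credit: €687,830 − €174,580 = €513,250
Cap: 5% of €5,897,500 = €294,875
Cap at €294,875: €513,250 exceeds the cap → €294,875

€294,875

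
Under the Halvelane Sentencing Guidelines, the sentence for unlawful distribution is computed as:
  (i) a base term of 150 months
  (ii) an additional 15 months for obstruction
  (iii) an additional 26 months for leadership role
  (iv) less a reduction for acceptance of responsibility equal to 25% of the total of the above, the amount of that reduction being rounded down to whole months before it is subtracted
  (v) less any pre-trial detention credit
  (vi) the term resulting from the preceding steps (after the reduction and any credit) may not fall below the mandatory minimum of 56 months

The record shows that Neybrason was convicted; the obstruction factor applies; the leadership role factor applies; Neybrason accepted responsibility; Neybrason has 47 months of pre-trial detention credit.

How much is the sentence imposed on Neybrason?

Obstruction enhancement: +15 months
Leadership role enhancement: +26 months
Adjusted term: 150 months + 15 months + 26 months = 191 months
Acceptance of responsibility reduction: 25% of 191 months = 47 months (rounded down)
After reduction: 191 − 47 = 144 months
Less pre-trial detention credit: 144 months − 47 months = 97 months
Minimum 56 months: 97 months meets the minimum, no increase.

97 months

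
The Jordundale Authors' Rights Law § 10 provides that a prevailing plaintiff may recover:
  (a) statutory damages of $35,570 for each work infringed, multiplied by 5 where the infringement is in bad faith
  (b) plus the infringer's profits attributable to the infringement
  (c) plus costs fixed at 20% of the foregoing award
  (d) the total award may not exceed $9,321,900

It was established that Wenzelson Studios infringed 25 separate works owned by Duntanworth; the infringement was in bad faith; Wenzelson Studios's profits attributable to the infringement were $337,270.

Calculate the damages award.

Statutory damages: 25 × $35,570 = $889,250
Multiplied by 5: 5 × $889,250 = $4,446,250
Combined award: $4,446,250 + $337,270 = $4,783,520
Costs: 20% of $4,783,520 = $956,704
Award plus costs: $4,783,520 + $956,704 = $5,740,224
Cap at $9,321,900: $5,740,224 is within the cap, no reduction.

$5,740,224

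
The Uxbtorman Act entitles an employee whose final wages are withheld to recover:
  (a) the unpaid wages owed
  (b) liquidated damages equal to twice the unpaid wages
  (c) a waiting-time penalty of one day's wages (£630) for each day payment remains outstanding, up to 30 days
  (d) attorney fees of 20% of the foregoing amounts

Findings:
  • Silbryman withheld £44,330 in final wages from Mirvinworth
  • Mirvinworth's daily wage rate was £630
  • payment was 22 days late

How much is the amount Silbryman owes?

Doubled: 2 × £44,330 = £88,660
Penalty days: min(22, 30) = 22
Waiting-time penalty: 22 × £630 = £13,860
Subtotal: £44,330 + £88,660 + £13,860 = £146,850
Attorney fees: 20% of £146,850 = £29,370
Total award: £146,850 + £29,370 = £176,220

£176,220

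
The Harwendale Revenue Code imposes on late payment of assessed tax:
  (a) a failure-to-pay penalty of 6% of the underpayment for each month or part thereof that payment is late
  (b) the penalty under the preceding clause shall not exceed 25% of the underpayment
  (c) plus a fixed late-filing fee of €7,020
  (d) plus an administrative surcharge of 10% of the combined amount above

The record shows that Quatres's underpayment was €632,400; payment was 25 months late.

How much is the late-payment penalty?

Accrued rate: 6% × 25 = 150%, capped at 25% → 25%
Failure-to-pay penalty: 25% of €632,400 = €158,100
Penalty before surcharge: €158,100 + €7,020 = €165,120
Administrative surcharge: 10% of €165,120 = €16,512
Total penalty: €165,120 + €16,512 = €181,632

€181,632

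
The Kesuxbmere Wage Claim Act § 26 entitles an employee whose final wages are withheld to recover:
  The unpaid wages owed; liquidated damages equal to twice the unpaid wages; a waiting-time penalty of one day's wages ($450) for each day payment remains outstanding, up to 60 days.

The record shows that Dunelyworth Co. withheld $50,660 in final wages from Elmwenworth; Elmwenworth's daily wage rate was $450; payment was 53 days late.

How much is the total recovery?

$175,830

Doubled: 2 × $50,660 = $101,320
Penalty days: min(53, 60) = 53
Waiting-time penalty: 53 × $450 = $23,850
Total award: $50,660 + $101,320 + $23,850 = $175,830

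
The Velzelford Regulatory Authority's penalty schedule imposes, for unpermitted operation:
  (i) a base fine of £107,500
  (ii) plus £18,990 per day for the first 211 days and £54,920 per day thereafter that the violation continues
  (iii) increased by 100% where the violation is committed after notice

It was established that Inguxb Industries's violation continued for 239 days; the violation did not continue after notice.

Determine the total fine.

Civil penalty: £5,652,150

First 211 days: 211 × £18,990 = £4,006,890
Remaining days: (239 − 211) × £54,920 = £1,537,760
Per-day component: £4,006,890 + £1,537,760 = £5,544,650
Base plus per-day: £107,500 + £5,544,650 = £5,652,150
The violation did not continue after notice: no 100% increase.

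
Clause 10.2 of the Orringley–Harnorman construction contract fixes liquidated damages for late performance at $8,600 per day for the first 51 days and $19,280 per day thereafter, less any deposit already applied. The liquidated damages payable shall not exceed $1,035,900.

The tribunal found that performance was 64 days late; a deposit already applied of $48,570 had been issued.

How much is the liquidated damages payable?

First 51 days: 51 × $8,600 = $438,600
Remaining days: (64 − 51) × $19,280 = $250,640
Accrued per-day damages: $438,600 + $250,640 = $689,240
Less deposit already applied: $689,240 − $48,570 = $640,670
Cap at $1,035,900: $640,670 is within the cap, no reduction.

Liquidated damages: $640,670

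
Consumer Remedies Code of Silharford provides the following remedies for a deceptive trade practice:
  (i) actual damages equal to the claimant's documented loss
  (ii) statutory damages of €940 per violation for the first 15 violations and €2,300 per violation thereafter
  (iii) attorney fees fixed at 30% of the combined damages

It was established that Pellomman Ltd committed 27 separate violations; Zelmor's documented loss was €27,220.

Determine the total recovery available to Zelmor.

€89,596

First 15 violations: 15 × €940 = €14,100
Remaining violations: (27 − 15) × €2,300 = €27,600
Statutory damages: €14,100 + €27,600 = €41,700
Combined damages: €27,220 + €41,700 = €68,920
Attorney fees: 30% of €68,920 = €20,676
Total recovery: €68,920 + €20,676 = €89,596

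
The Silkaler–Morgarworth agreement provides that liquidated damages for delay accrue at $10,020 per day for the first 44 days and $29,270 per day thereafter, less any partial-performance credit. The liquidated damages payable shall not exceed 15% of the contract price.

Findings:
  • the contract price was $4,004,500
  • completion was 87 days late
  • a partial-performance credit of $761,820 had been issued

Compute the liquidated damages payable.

First 44 days: 44 × $10,020 = $440,880
Remaining days: (87 − 44) × $29,270 = $1,258,610
Accrued per-day damages: $440,880 + $1,258,610 = $1,699,490
Less partial-performance credit: $1,699,490 − $761,820 = $937,670
Cap: 15% of $4,004,500 = $600,675
Cap at $600,675: $937,670 exceeds the cap → $600,675

$600,675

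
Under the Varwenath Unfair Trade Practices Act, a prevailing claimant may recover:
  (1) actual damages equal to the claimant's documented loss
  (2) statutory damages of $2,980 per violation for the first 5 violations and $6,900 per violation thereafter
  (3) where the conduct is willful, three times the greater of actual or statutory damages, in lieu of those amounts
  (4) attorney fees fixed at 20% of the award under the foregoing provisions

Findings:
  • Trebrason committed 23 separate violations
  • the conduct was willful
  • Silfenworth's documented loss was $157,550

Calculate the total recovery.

First 5 violations: 5 × $2,980 = $14,900
Remaining violations: (23 − 5) × $6,900 = $124,200
Statutory damages: $14,900 + $124,200 = $139,100
Greater of actual damages ($157,550) or statutory damages ($139,100): $157,550
Trebled: 3 × $157,550 = $472,650
Attorney fees: 20% of $472,650 = $94,530
Total recovery: $472,650 + $94,530 = $567,180

$567,180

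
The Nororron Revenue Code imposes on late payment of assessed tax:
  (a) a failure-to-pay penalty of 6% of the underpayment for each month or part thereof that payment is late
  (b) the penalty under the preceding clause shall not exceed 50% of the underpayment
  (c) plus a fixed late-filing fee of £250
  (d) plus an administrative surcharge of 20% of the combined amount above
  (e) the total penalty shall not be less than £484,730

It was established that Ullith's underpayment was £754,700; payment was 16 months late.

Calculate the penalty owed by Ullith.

Accrued rate: 6% × 16 = 96%, capped at 50% → 50%
Failure-to-pay penalty: 50% of £754,700 = £377,350
Penalty before surcharge: £377,350 + £250 = £377,600
Administrative surcharge: 20% of £377,600 = £75,520
Total penalty: £377,600 + £75,520 = £453,120
Minimum £484,730: £453,120 is below the minimum → £484,730

£484,730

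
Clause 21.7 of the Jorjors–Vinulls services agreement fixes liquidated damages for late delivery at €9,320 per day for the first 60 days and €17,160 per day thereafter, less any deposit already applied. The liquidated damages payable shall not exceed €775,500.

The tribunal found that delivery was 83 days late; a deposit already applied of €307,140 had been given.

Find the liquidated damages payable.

Liquidated damages: €646,740

First 60 days: 60 × €9,320 = €559,200
Remaining days: (83 − 60) × €17,160 = €394,680
Accrued per-day damages: €559,200 + €394,680 = €953,880
Less deposit already applied: €953,880 − €307,140 = €646,740
Cap at €775,500: €646,740 is within the cap, no reduction.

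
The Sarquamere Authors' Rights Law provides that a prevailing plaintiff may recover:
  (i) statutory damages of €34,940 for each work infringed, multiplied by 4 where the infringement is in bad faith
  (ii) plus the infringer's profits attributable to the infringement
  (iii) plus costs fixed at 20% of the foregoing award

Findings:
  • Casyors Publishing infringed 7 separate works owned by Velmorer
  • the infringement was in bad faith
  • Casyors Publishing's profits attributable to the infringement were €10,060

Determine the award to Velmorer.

€1,186,056

Statutory damages: 7 × €34,940 = €244,580
Multiplied by 4: 4 × €244,580 = €978,320
Combined award: €978,320 + €10,060 = €988,380
Costs: 20% of €988,380 = €197,676
Award plus costs: €988,380 + €197,676 = €1,186,056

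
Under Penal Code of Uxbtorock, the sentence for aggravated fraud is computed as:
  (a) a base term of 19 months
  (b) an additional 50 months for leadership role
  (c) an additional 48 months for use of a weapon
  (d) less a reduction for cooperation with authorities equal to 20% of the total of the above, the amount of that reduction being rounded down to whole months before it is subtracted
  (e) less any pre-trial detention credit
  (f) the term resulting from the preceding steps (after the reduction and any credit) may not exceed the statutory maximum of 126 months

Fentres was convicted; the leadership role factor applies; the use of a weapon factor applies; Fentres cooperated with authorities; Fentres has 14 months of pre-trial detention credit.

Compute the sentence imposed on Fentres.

Leadership role enhancement: +50 months
Use of a weapon enhancement: +48 months
Adjusted term: 19 months + 50 months + 48 months = 117 months
Cooperation with authorities reduction: 20% of 117 months = 23 months (rounded down)
After reduction: 117 − 23 = 94 months
Less pre-trial detention credit: 94 months − 14 months = 80 months
Cap at 126 months: 80 months is within the cap, no reduction.

80 months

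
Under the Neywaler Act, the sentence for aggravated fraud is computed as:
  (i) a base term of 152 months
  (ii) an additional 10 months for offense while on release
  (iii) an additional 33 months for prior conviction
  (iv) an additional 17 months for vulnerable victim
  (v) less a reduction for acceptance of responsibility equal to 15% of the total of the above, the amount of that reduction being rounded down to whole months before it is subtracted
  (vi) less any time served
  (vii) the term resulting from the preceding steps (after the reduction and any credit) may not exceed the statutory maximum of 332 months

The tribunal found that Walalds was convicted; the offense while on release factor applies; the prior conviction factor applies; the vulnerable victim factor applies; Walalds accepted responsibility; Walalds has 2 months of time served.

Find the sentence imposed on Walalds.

Sentence: 179 months

Offense while on release enhancement: +10 months
Prior conviction enhancement: +33 months
Vulnerable victim enhancement: +17 months
Adjusted term: 152 months + 10 months + 33 months + 17 months = 212 months
Acceptance of responsibility reduction: 15% of 212 months = 31 months (rounded down)
After reduction: 212 − 31 = 181 months
Less time served: 181 months − 2 months = 179 months
Cap at 332 months: 179 months is within the cap, no reduction.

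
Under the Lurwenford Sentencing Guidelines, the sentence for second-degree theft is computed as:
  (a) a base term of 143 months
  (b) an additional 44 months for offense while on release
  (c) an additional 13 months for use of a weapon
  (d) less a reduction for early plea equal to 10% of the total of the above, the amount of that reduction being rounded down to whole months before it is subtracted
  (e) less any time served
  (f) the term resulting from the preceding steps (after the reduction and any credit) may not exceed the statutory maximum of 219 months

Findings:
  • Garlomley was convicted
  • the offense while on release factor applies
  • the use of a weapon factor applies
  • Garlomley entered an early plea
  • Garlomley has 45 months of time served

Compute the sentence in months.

Sentence: 135 months

Offense while on release enhancement: +44 months
Use of a weapon enhancement: +13 months
Adjusted term: 143 months + 44 months + 13 months = 200 months
Early plea reduction: 10% of 200 months = 20 months (rounded down)
After reduction: 200 − 20 = 180 months
Less time served: 180 months − 45 months = 135 months
Cap at 219 months: 135 months is within the cap, no reduction.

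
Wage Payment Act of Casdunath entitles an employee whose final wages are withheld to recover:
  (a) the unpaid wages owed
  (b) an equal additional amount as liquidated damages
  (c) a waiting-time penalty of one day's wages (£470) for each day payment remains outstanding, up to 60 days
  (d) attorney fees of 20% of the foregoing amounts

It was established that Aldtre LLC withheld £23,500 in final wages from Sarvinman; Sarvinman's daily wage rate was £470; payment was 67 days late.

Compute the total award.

£90,240

Liquidated damages (equal amount): £23,500
Penalty days: min(67, 60) = 60
Waiting-time penalty: 60 × £470 = £28,200
Subtotal: £23,500 + £23,500 + £28,200 = £75,200
Attorney fees: 20% of £75,200 = £15,040
Total award: £75,200 + £15,040 = £90,240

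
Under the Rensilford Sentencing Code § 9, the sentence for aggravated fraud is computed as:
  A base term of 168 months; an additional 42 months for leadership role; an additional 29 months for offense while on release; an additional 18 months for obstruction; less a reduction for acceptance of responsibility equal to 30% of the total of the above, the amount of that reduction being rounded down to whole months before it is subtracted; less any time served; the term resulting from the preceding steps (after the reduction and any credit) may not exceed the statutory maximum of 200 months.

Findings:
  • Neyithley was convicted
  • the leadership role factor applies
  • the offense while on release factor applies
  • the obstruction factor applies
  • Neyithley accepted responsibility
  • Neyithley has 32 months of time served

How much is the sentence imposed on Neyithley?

148 months

Leadership role enhancement: +42 months
Offense while on release enhancement: +29 months
Obstruction enhancement: +18 months
Adjusted term: 168 months + 42 months + 29 months + 18 months = 257 months
Acceptance of responsibility reduction: 30% of 257 months = 77 months (rounded down)
After reduction: 257 − 77 = 180 months
Less time served: 180 months − 32 months = 148 months
Cap at 200 months: 148 months is within the cap, no reduction.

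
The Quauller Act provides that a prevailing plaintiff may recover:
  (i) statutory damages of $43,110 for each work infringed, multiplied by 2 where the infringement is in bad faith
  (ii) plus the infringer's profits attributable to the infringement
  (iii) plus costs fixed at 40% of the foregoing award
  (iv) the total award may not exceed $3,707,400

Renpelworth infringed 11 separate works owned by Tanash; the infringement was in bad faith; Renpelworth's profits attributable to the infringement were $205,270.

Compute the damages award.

$1,615,166

Statutory damages: 11 × $43,110 = $474,210
Doubled: 2 × $474,210 = $948,420
Combined award: $948,420 + $205,270 = $1,153,690
Costs: 40% of $1,153,690 = $461,476
Award plus costs: $1,153,690 + $461,476 = $1,615,166
Cap at $3,707,400: $1,615,166 is within the cap, no reduction.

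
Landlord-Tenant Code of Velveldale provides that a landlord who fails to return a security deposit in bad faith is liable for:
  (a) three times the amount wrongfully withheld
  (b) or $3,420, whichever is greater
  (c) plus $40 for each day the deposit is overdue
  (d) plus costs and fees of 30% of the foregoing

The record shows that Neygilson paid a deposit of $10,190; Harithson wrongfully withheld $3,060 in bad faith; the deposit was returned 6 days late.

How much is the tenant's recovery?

Trebled: 3 × $3,060 = $9,180
Minimum $3,420: $9,180 meets the minimum, no increase.
Late-return penalty: 6 × $40 = $240
Damages plus late penalty: $9,180 + $240 = $9,420
Costs and fees: 30% of $9,420 = $2,826
Total recovery: $9,420 + $2,826 = $12,246

$12,246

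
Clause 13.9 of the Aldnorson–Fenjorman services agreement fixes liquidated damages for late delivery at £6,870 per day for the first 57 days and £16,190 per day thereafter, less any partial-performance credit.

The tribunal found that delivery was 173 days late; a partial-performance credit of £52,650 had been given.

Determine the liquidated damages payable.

£2,216,980

First 57 days: 57 × £6,870 = £391,590
Remaining days: (173 − 57) × £16,190 = £1,878,040
Accrued per-day damages: £391,590 + £1,878,040 = £2,269,630
Less partial-performance credit: £2,269,630 − £52,650 = £2,216,980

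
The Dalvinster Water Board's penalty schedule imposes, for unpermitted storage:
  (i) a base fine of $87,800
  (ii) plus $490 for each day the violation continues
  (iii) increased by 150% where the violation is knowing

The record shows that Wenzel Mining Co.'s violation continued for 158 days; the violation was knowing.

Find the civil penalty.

$413,050

Per-day component: 158 × $490 = $77,420
Base plus per-day: $87,800 + $77,420 = $165,220
Enhancement: 150% of $165,220 = $247,830
Enhanced fine: $165,220 + $247,830 = $413,050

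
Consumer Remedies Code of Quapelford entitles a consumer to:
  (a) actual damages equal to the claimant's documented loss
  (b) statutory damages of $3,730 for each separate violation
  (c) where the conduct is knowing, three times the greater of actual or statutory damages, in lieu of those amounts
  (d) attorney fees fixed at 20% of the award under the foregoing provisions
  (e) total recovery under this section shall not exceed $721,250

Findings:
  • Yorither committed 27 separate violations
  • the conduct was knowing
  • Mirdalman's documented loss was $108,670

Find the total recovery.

Statutory damages: 27 × $3,730 = $100,710
Greater of actual damages ($108,670) or statutory damages ($100,710): $108,670
Trebled: 3 × $108,670 = $326,010
Attorney fees: 20% of $326,010 = $65,202
Total before cap: $326,010 + $65,202 = $391,212
Cap at $721,250: $391,212 is within the cap, no reduction.

$391,212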